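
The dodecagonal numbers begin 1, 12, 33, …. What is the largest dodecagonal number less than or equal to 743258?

Solve n(5n−4) ≤ 743258 for integer n.
n = 385 gives 739585 ≤ 743258, while n = 386 gives 743436 > 743258; so the answer is 739585.

739585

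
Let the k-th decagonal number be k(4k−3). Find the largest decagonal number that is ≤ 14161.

13747

Solve n(4n−3) ≤ 14161 for integer n.
n = 59 gives 13747 ≤ 14161, while n = 60 gives 14220 > 14161; so the answer is 13747.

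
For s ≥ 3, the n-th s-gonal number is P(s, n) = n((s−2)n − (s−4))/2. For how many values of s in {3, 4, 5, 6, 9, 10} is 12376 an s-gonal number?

2

s = 3: P(3, 156) = 12246 and P(3, 157) = 12403; 12376 is not s-gonal.
s = 4: P(4, 111) = 12321 and P(4, 112) = 12544; 12376 is not s-gonal.
s = 5: P(5, 91) = 12376. ✓
s = 6: P(6, 78) = 12090 and P(6, 79) = 12403; 12376 is not s-gonal.
s = 9: P(9, 59) = 12036 and P(9, 60) = 12450; 12376 is not s-gonal.
s = 10: P(10, 56) = 12376. ✓
Hits: s ∈ {5, 10} → 2.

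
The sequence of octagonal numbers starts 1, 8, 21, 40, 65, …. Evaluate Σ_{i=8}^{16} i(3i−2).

Σ i(3i−2) = 3Σi² − 2Σi over i = 8..16.
Σi = 136 − 28 = 108 and Σi² = 1496 − 140 = 1356.
3·1356 − 2·108 = 3852.

3852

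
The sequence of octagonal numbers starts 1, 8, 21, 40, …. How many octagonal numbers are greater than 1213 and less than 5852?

24

The n-th octagonal number is n(3n−2).
Smallest index with value > 1213: n = 21 (giving 1281).
Largest index with value < 5852: n = 44 (giving 5720).
Indices 21 through 44: 24 terms.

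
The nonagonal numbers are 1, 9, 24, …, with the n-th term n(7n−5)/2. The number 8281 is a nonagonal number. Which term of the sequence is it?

Set n(7n−5)/2 = 8281, giving 7n² − 5n − 16562 = 0.
The discriminant is 25 + 56·8281 = 463761, and √463761 = 681.
So n = (5 + 681) / 14 = 686/14 = 49.
Check: 49·(7·49 − 5)/2 = 8281. ✓

49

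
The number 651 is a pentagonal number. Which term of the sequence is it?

Set n(3n−1)/2 = 651, giving 3n² − n − 1302 = 0.
The discriminant is 1 + 24·651 = 15625, and √15625 = 125.
So n = (1 + 125) / 6 = 126/6 = 21.

21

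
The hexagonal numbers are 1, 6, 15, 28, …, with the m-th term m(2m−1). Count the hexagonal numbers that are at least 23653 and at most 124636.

141

The n-th hexagonal number is n(2n−1).
Smallest index with value ≥ 23653: n = 109 (giving 23653).
Largest index with value ≤ 124636: n = 249 (giving 123753).
Indices 109 through 249: 141 terms.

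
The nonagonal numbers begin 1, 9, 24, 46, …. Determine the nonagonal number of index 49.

The 49th nonagonal number is n(7n−5)/2 with n = 49.
49·(7·49 − 5)/2 = 49·338/2 = 49·169 = 8281.

8281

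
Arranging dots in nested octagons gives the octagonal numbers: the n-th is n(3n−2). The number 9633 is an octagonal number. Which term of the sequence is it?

Set n(3n−2) = 9633, giving 3n² − 2n − 9633 = 0.
So n = (2 + 340) / 6 = 342/6 = 57.

57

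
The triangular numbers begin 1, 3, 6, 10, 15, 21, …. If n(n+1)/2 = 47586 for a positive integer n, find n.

Set n(n+1)/2 = 47586, giving n² + n − 95172 = 0.
The discriminant is 1 + 8·47586 = 380689, and √380689 = 617.
So n = (-1 + 617) / 2 = 616/2 = 308.

308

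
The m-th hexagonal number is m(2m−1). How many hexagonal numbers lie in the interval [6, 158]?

8

The n-th hexagonal number is n(2n−1).
Smallest index with value ≥ 6: n = 2 (giving 6).
Largest index with value ≤ 158: n = 9 (giving 153).
Indices 2 through 9: 8 terms.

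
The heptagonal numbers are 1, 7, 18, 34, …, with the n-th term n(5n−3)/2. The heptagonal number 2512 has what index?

Set n(5n−3)/2 = 2512, giving 5n² − 3n − 5024 = 0.
The discriminant is 9 + 40·2512 = 100489, and √100489 = 317.
So n = (3 + 317) / 10 = 320/10 = 32.

32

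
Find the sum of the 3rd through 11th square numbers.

501

Σ_{i=3}^{11} i² = 506 − 5 = 501.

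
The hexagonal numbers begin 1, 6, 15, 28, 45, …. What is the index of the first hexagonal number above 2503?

36

Solve n(2n−1) > 2503 for integer n.
The largest n with value ≤ 2503 is 35 (since 2415 ≤ 2503 < 2556), so the first above is n = 36, value 2556.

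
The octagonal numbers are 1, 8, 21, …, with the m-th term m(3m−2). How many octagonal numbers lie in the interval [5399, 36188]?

68

The n-th octagonal number is n(3n−2).
Smallest index with value ≥ 5399: n = 43 (giving 5461).
Largest index with value ≤ 36188: n = 110 (giving 36080).
Indices 43 through 110: 68 terms.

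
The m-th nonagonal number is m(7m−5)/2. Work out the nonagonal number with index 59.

The 59th nonagonal number is n(7n−5)/2 with n = 59.
59·(7·59 − 5)/2 = 59·408/2 = 59·204 = 12036.

12036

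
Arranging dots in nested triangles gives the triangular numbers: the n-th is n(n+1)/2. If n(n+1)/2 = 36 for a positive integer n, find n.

Set n(n+1)/2 = 36, giving n² + n − 72 = 0.
So n = (-1 + 17) / 2 = 16/2 = 8.

8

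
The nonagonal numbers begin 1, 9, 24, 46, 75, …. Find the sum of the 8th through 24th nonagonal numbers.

15980

Σ i(7i−5)/2 = (7Σi² − 5Σi) / 2 over i = 8..24.
Σi = 300 − 28 = 272 and Σi² = 4900 − 140 = 4760.
(7·4760 − 5·272) / 2 = 31960/2 = 15980.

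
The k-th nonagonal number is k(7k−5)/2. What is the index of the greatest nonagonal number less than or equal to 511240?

382

Solve n(7n−5)/2 ≤ 511240 for integer n.
n = 382 gives 509779 ≤ 511240, while n = 383 gives 512454 > 511240; so the answer is index 382.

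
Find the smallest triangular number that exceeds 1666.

Solve n(n+1)/2 > 1666 for integer n.
The largest n with value ≤ 1666 is 57 (since 1653 ≤ 1666 < 1711), so the first above is n = 58, value 1711.

1711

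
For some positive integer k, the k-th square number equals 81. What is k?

We need n² = 81, so n = √81 = 9.
Check: 9² = 81. ✓

9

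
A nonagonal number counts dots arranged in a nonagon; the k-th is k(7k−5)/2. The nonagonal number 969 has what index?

Set n(7n−5)/2 = 969, giving 7n² − 5n − 1938 = 0.
The discriminant is 25 + 56·969 = 54289, and √54289 = 233.
So n = (5 + 233) / 14 = 238/14 = 17.

17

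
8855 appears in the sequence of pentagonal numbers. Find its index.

Set n(3n−1)/2 = 8855, giving 3n² − n − 17710 = 0.
The discriminant is 1 + 24·8855 = 212521, and √212521 = 461.
So n = (1 + 461) / 6 = 462/6 = 77.
Check: 77·(3·77 − 1)/2 = 8855. ✓

77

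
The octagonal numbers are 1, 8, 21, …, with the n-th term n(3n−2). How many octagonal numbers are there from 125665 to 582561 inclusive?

The n-th octagonal number is n(3n−2).
Smallest index with value ≥ 125665: n = 205 (giving 125665).
Largest index with value ≤ 582561: n = 441 (giving 582561).
Indices 205 through 441: 237 terms.

237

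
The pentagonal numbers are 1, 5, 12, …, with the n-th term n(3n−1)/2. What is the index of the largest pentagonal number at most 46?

Solve n(3n−1)/2 ≤ 46 for integer n.
n = 5 gives 35 ≤ 46, while n = 6 gives 51 > 46; so the answer is index 5.

5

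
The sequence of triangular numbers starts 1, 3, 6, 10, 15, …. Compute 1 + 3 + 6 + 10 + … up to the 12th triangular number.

364

Σ i(i+1)/2 = (Σi² + Σi) / 2 over i = 1..12.
Σi = 78 and Σi² = 650.
(1·650 + 1·78) / 2 = 728/2 = 364.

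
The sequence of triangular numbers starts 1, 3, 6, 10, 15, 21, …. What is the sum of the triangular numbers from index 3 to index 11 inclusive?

Σ i(i+1)/2 = (Σi² + Σi) / 2 over i = 3..11.
Σi = 66 − 3 = 63 and Σi² = 506 − 5 = 501.
(1·501 + 1·63) / 2 = 564/2 = 282.

282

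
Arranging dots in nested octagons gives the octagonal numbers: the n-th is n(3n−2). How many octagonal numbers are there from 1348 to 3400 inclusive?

The n-th octagonal number is n(3n−2).
Smallest index with value ≥ 1348: n = 22 (giving 1408).
Largest index with value ≤ 3400: n = 34 (giving 3400).
Indices 22 through 34: 13 terms.

13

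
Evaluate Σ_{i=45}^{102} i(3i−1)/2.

492246

Σ i(3i−1)/2 = (3Σi² − Σi) / 2 over i = 45..102.
Σi = 5253 − 990 = 4263 and Σi² = 358955 − 29370 = 329585.
(3·329585 − 1·4263) / 2 = 984492/2 = 492246.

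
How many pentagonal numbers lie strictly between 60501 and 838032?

546

The n-th pentagonal number is n(3n−1)/2.
Smallest index with value > 60501: n = 202 (giving 61105).
Largest index with value < 838032: n = 747 (giving 836640).
Indices 202 through 747: 546 terms.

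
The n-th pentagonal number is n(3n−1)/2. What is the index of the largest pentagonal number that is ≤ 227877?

389

Solve n(3n−1)/2 ≤ 227877 for integer n.
n = 389 gives 226787 ≤ 227877, while n = 390 gives 227955 > 227877; so the answer is index 389.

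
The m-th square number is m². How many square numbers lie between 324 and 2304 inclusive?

The n-th square number is n².
Smallest index with value ≥ 324: n = 18 (giving 324).
Largest index with value ≤ 2304: n = 48 (giving 2304).
Indices 18 through 48: 31 terms.

31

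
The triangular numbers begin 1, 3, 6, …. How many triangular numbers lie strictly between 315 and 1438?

The n-th triangular number is n(n+1)/2.
Smallest index with value > 315: n = 25 (giving 325).
Largest index with value < 1438: n = 53 (giving 1431).
Indices 25 through 53: 29 terms.

29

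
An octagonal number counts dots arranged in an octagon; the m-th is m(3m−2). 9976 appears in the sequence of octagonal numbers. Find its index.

Set n(3n−2) = 9976, giving 3n² − 2n − 9976 = 0.
So n = (2 + 346) / 6 = 348/6 = 58.
Check: 58·(3·58 − 2) = 9976. ✓

58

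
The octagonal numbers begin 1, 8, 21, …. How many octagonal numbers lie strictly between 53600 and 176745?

109

The n-th octagonal number is n(3n−2).
Smallest index with value > 53600: n = 135 (giving 54405).
Largest index with value < 176745: n = 243 (giving 176661).
Indices 135 through 243: 109 terms.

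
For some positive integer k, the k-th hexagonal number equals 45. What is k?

5

Set n(2n−1) = 45, giving 2n² − n − 45 = 0.
The discriminant is 1 + 8·45 = 361, and √361 = 19.
So n = (1 + 19) / 4 = 20/4 = 5.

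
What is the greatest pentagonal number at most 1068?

1001

Solve n(3n−1)/2 ≤ 1068 for integer n.
n = 26 gives 1001 ≤ 1068, while n = 27 gives 1080 > 1068; so the answer is 1001.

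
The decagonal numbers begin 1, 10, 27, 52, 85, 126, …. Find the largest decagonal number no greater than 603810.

601012

Solve n(4n−3) ≤ 603810 for integer n.
n = 388 gives 601012 ≤ 603810, while n = 389 gives 604117 > 603810; so the answer is 601012.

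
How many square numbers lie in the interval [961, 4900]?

The n-th square number is n².
Smallest index with value ≥ 961: n = 31 (giving 961).
Largest index with value ≤ 4900: n = 70 (giving 4900).
Indices 31 through 70: 40 terms.

40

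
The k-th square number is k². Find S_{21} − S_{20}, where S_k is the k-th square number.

n² − (n−1)² = 2n − 1, so 21² − 20² = 2·21 − 1 = 41.

41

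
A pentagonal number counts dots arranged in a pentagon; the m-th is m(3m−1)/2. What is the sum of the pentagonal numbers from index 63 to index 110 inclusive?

Σ i(3i−1)/2 = (3Σi² − Σi) / 2 over i = 63..110.
Σi = 6105 − 1953 = 4152 and Σi² = 449735 − 81375 = 368360.
(3·368360 − 1·4152) / 2 = 1100928/2 = 550464.

550464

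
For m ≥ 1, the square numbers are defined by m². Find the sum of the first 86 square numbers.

215731

Σ_{i=1}^{86} i² = 86·87·173/6 = 215731.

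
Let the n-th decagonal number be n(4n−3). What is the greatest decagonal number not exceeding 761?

742

Solve n(4n−3) ≤ 761 for integer n.
n = 14 gives 742 ≤ 761, while n = 15 gives 855 > 761; so the answer is 742.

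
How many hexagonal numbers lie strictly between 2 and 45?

The n-th hexagonal number is n(2n−1).
Smallest index with value > 2: n = 2 (giving 6).
Largest index with value < 45: n = 4 (giving 28).
Indices 2 through 4: 3 terms.

3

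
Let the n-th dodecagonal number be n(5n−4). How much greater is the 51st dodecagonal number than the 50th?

501

Consecutive dodecagonal numbers differ by 10n − 9: here 10·51 − 9 = 501.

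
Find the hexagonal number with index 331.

The 331st hexagonal number is n(2n−1) with n = 331.
331·(2·331 − 1) = 331·661 = 218791.

218791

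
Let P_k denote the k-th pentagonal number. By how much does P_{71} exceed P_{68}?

624

71·(3·71 − 1)/2 = 7526 and 68·(3·68 − 1)/2 = 6902.
Difference: 7526 − 6902 = 624.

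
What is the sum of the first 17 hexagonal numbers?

Σ i(2i−1) = 2Σi² − Σi over i = 1..17.
Σi = 153 and Σi² = 1785.
2·1785 − 1·153 = 3417.

3417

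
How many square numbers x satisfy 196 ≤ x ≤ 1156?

21

The n-th square number is n².
Smallest index with value ≥ 196: n = 14 (giving 196).
Largest index with value ≤ 1156: n = 34 (giving 1156).
Indices 14 through 34: 21 terms.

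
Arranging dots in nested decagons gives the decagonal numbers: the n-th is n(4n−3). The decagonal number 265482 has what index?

258

Set n(4n−3) = 265482, giving 4n² − 3n − 265482 = 0.
The discriminant is 9 + 16·265482 = 4247721, and √4247721 = 2061.
So n = (3 + 2061) / 8 = 2064/8 = 258.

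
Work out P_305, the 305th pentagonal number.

139385

The 305th pentagonal number is n(3n−1)/2 with n = 305.
305·(3·305 − 1)/2 = 305·914/2 = 305·457 = 139385.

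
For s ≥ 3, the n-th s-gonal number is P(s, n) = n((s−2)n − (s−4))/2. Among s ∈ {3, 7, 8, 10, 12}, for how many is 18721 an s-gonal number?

s = 3: P(3, 193) = 18721. ✓
s = 7: P(7, 86) = 18361 and P(7, 87) = 18792; 18721 is not s-gonal.
s = 8: P(8, 79) = 18565 and P(8, 80) = 19040; 18721 is not s-gonal.
s = 10: P(10, 68) = 18292 and P(10, 69) = 18837; 18721 is not s-gonal.
s = 12: P(12, 61) = 18361 and P(12, 62) = 18972; 18721 is not s-gonal.
Hits: s ∈ {3} → 1.

1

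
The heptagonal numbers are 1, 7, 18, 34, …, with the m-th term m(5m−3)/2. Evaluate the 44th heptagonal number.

4774

The 44th heptagonal number is n(5n−3)/2 with n = 44.
44·(5·44 − 3)/2 = 44·217/2 = 4774.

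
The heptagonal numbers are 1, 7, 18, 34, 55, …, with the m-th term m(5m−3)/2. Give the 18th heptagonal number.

The 18th heptagonal number is n(5n−3)/2 with n = 18.
18·(5·18 − 3)/2 = 18·87/2 = 783.

783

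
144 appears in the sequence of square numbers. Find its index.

We need n² = 144, so n = √144 = 12.

12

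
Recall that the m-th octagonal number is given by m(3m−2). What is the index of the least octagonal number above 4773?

Solve n(3n−2) > 4773 for integer n.
The largest n with value ≤ 4773 is 40 (since 4720 ≤ 4773 < 4961), so the first above is n = 41, value 4961.

41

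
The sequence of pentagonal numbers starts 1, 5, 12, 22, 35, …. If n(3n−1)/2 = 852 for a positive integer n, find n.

Set n(3n−1)/2 = 852, giving 3n² − n − 1704 = 0.
The discriminant is 1 + 24·852 = 20449, and √20449 = 143.
So n = (1 + 143) / 6 = 144/6 = 24.

24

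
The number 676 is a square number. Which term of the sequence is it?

26

We need n² = 676, so n = √676 = 26.
Check: 26² = 676. ✓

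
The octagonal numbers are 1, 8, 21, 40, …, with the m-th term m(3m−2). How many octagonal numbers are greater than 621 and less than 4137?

23

The n-th octagonal number is n(3n−2).
Smallest index with value > 621: n = 15 (giving 645).
Largest index with value < 4137: n = 37 (giving 4033).
Indices 15 through 37: 23 terms.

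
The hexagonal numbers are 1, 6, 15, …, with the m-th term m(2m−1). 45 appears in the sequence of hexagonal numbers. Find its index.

5

Set n(2n−1) = 45, giving 2n² − n − 45 = 0.
So n = (1 + 19) / 4 = 20/4 = 5.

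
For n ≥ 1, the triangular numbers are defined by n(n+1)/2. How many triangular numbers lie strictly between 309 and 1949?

37

The n-th triangular number is n(n+1)/2.
Smallest index with value > 309: n = 25 (giving 325).
Largest index with value < 1949: n = 61 (giving 1891).
Indices 25 through 61: 37 terms.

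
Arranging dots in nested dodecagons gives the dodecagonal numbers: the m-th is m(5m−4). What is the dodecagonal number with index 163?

The 163rd dodecagonal number is n(5n−4) with n = 163.
163·(5·163 − 4) = 163·811 = 132193.

132193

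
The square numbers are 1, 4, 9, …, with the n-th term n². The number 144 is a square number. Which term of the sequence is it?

12

We need n² = 144, so n = √144 = 12.
Check: 12² = 144. ✓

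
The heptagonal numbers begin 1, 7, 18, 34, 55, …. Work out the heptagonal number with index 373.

347263

The 373rd heptagonal number is n(5n−3)/2 with n = 373.
373·(5·373 − 3)/2 = 373·1862/2 = 373·931 = 347263.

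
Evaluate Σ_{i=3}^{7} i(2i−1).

245

Σ i(2i−1) = 2Σi² − Σi over i = 3..7.
Σi = 28 − 3 = 25 and Σi² = 140 − 5 = 135.
2·135 − 1·25 = 245.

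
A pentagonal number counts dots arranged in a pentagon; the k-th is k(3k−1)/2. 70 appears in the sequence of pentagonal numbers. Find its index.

7

Set n(3n−1)/2 = 70, giving 3n² − n − 140 = 0.
The discriminant is 1 + 24·70 = 1681, and √1681 = 41.
So n = (1 + 41) / 6 = 42/6 = 7.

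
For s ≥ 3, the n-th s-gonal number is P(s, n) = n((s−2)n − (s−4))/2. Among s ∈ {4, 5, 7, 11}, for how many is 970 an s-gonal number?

1

s = 4: P(4, 31) = 961 and P(4, 32) = 1024; 970 is not s-gonal.
s = 5: P(5, 25) = 925 and P(5, 26) = 1001; 970 is not s-gonal.
s = 7: P(7, 20) = 970. ✓
s = 11: P(11, 15) = 960 and P(11, 16) = 1096; 970 is not s-gonal.
Hits: s ∈ {7} → 1.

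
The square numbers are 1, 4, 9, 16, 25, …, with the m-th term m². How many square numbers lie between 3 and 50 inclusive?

6

The n-th square number is n².
Smallest index with value ≥ 3: n = 2 (giving 4).
Largest index with value ≤ 50: n = 7 (giving 49).
Indices 2 through 7: 6 terms.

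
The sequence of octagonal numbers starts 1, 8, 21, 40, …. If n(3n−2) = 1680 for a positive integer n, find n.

Set n(3n−2) = 1680, giving 3n² − 2n − 1680 = 0.
The discriminant is 4 + 12·1680 = 20164, and √20164 = 142.
So n = (2 + 142) / 6 = 144/6 = 24.

24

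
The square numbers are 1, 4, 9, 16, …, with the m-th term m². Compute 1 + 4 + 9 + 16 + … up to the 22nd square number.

Σ_{i=1}^{22} i² = 22·23·45/6 = 3795.

3795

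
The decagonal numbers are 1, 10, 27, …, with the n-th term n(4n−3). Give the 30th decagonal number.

3510

30·(4·30 − 3) = 30·117 = 3510.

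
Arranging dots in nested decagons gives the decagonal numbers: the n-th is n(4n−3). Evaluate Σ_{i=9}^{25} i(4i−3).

20417

Σ i(4i−3) = 4Σi² − 3Σi over i = 9..25.
Σi = 325 − 36 = 289 and Σi² = 5525 − 204 = 5321.
4·5321 − 3·289 = 20417.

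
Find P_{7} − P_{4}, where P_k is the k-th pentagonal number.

48

7·(3·7 − 1)/2 = 70 and 4·(3·4 − 1)/2 = 22.
Difference: 70 − 22 = 48.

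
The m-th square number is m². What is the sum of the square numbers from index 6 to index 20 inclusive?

Σ_{i=6}^{20} i² = 2870 − 55 = 2815.

2815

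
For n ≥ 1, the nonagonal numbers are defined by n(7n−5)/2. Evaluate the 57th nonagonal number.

11229

The 57th nonagonal number is n(7n−5)/2 with n = 57.
57·(7·57 − 5)/2 = 57·394/2 = 57·197 = 11229.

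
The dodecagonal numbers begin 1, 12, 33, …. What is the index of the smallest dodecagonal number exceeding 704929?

376

Solve n(5n−4) > 704929 for integer n.
The largest n with value ≤ 704929 is 375 (since 701625 ≤ 704929 < 705376), so the first above is n = 376, value 705376.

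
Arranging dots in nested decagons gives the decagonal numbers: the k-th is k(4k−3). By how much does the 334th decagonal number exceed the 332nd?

334·(4·334 − 3) = 445222 and 332·(4·332 − 3) = 439900.
Difference: 445222 − 439900 = 5322.

5322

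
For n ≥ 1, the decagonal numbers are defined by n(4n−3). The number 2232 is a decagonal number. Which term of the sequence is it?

Set n(4n−3) = 2232, giving 4n² − 3n − 2232 = 0.
So n = (3 + 189) / 8 = 192/8 = 24.
Check: 24·(4·24 − 3) = 2232. ✓

24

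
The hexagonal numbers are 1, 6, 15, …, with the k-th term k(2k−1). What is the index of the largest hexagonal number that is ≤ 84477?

Solve n(2n−1) ≤ 84477 for integer n.
n = 205 gives 83845 ≤ 84477, while n = 206 gives 84666 > 84477; so the answer is index 205.

205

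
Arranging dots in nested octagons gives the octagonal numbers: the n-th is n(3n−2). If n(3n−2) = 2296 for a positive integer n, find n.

28

Set n(3n−2) = 2296, giving 3n² − 2n − 2296 = 0.
So n = (2 + 166) / 6 = 168/6 = 28.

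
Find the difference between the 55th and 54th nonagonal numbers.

379

Consecutive nonagonal numbers differ by 7n − 6: here 7·55 − 6 = 379.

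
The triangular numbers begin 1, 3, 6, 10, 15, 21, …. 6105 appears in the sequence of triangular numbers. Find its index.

110

Set n(n+1)/2 = 6105, giving n² + n − 12210 = 0.
The discriminant is 1 + 8·6105 = 48841, and √48841 = 221.
So n = (-1 + 221) / 2 = 220/2 = 110.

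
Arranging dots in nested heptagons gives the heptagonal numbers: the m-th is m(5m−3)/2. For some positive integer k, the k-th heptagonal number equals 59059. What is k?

Set n(5n−3)/2 = 59059, giving 5n² − 3n − 118118 = 0.
So n = (3 + 1537) / 10 = 1540/10 = 154.

154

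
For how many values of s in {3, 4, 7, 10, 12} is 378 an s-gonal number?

s = 3: P(3, 27) = 378. ✓
s = 4: P(4, 19) = 361 and P(4, 20) = 400; 378 is not s-gonal.
s = 7: P(7, 12) = 342 and P(7, 13) = 403; 378 is not s-gonal.
s = 10: P(10, 10) = 370 and P(10, 11) = 451; 378 is not s-gonal.
s = 12: P(12, 9) = 369 and P(12, 10) = 460; 378 is not s-gonal.
Hits: s ∈ {3} → 1.

1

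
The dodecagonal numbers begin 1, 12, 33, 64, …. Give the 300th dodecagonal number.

448800

300·(5·300 − 4) = 300·1496 = 448800.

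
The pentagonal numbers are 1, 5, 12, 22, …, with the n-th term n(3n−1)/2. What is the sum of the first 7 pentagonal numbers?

196

Σ i(3i−1)/2 = (3Σi² − Σi) / 2 over i = 1..7.
Σi = 28 and Σi² = 140.
(3·140 − 1·28) / 2 = 392/2 = 196.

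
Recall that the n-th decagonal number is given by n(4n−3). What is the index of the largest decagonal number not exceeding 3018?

Solve n(4n−3) ≤ 3018 for integer n.
n = 27 gives 2835 ≤ 3018, while n = 28 gives 3052 > 3018; so the answer is index 27.

27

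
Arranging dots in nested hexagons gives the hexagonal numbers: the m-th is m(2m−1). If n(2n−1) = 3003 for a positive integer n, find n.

Set n(2n−1) = 3003, giving 2n² − n − 3003 = 0.
The discriminant is 1 + 8·3003 = 24025, and √24025 = 155.
So n = (1 + 155) / 4 = 156/4 = 39.

39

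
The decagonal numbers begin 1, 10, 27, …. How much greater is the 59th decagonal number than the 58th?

465

Consecutive decagonal numbers differ by 8n − 7: here 8·59 − 7 = 465.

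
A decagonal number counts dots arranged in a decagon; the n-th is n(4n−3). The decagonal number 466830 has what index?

Set n(4n−3) = 466830, giving 4n² − 3n − 466830 = 0.
So n = (3 + 2733) / 8 = 2736/8 = 342.
Check: 342·(4·342 − 3) = 466830. ✓

342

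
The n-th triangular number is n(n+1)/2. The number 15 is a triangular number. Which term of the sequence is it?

5

Set n(n+1)/2 = 15, giving n² + n − 30 = 0.
The discriminant is 1 + 8·15 = 121, and √121 = 11.
So n = (-1 + 11) / 2 = 10/2 = 5.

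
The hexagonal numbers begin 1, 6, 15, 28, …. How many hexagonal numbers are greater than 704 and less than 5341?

The n-th hexagonal number is n(2n−1).
Smallest index with value > 704: n = 20 (giving 780).
Largest index with value < 5341: n = 51 (giving 5151).
Indices 20 through 51: 32 terms.

32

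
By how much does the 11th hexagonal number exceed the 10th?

41

Consecutive hexagonal numbers differ by 4n − 3: here 4·11 − 3 = 41.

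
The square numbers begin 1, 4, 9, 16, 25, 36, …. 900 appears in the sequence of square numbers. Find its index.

30

We need n² = 900, so n = √900 = 30.
Check: 30² = 900. ✓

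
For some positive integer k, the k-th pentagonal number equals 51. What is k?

6

Set n(3n−1)/2 = 51, giving 3n² − n − 102 = 0.
The discriminant is 1 + 24·51 = 1225, and √1225 = 35.
So n = (1 + 35) / 6 = 36/6 = 6.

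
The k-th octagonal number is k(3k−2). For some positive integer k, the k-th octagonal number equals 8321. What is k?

Set n(3n−2) = 8321, giving 3n² − 2n − 8321 = 0.
The discriminant is 4 + 12·8321 = 99856, and √99856 = 316.
So n = (2 + 316) / 6 = 318/6 = 53.
Check: 53·(3·53 − 2) = 8321. ✓

53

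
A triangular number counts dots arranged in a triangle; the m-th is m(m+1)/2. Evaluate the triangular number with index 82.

The 82nd triangular number is n(n+1)/2 with n = 82.
82·83/2 = 6806/2 = 3403.

3403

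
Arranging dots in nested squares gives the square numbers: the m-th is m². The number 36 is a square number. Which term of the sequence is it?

We need n² = 36, so n = √36 = 6.
Check: 6² = 36. ✓

6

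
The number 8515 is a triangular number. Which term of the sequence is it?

130

Set n(n+1)/2 = 8515, giving n² + n − 17030 = 0.
So n = (-1 + 261) / 2 = 260/2 = 130.
Check: 130·131/2 = 8515. ✓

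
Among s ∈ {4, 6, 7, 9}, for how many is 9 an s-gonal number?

2

s = 4: P(4, 3) = 9. ✓
s = 6: P(6, 2) = 6 and P(6, 3) = 15; 9 is not s-gonal.
s = 7: P(7, 2) = 7 and P(7, 3) = 18; 9 is not s-gonal.
s = 9: P(9, 2) = 9. ✓
Hits: s ∈ {4, 9} → 2.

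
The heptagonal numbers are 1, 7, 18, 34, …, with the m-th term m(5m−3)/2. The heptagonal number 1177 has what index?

22

Set n(5n−3)/2 = 1177, giving 5n² − 3n − 2354 = 0.
The discriminant is 9 + 40·1177 = 47089, and √47089 = 217.
So n = (3 + 217) / 10 = 220/10 = 22.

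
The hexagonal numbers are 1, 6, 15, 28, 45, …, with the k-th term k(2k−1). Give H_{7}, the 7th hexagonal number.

91

7·(2·7 − 1) = 7·13 = 91.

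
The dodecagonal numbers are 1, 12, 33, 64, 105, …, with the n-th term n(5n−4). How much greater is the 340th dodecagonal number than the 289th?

160191

340·(5·340 − 4) = 576640 and 289·(5·289 − 4) = 416449.
Difference: 576640 − 416449 = 160191.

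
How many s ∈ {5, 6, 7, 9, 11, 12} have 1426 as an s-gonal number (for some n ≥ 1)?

s = 5: P(5, 31) = 1426. ✓
s = 6: P(6, 26) = 1326 and P(6, 27) = 1431; 1426 is not s-gonal.
s = 7: P(7, 24) = 1404 and P(7, 25) = 1525; 1426 is not s-gonal.
s = 9: P(9, 20) = 1350 and P(9, 21) = 1491; 1426 is not s-gonal.
s = 11: P(11, 18) = 1395 and P(11, 19) = 1558; 1426 is not s-gonal.
s = 12: P(12, 17) = 1377 and P(12, 18) = 1548; 1426 is not s-gonal.
Hits: s ∈ {5} → 1.

1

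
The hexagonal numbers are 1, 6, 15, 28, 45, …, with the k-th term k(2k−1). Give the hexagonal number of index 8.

120

8·(2·8 − 1) = 8·15 = 120.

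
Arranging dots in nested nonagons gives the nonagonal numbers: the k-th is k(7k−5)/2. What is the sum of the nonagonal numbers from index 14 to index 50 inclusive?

144411

Σ i(7i−5)/2 = (7Σi² − 5Σi) / 2 over i = 14..50.
Σi = 1275 − 91 = 1184 and Σi² = 42925 − 819 = 42106.
(7·42106 − 5·1184) / 2 = 288822/2 = 144411.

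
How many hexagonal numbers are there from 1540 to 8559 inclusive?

38

The n-th hexagonal number is n(2n−1).
Smallest index with value ≥ 1540: n = 28 (giving 1540).
Largest index with value ≤ 8559: n = 65 (giving 8385).
Indices 28 through 65: 38 terms.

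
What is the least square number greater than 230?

256

Solve n² > 230 for integer n.
The largest n with value ≤ 230 is 15 (since 225 ≤ 230 < 256), so the first above is n = 16, value 256.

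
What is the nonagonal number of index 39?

The 39th nonagonal number is n(7n−5)/2 with n = 39.
39·(7·39 − 5)/2 = 39·268/2 = 39·134 = 5226.

5226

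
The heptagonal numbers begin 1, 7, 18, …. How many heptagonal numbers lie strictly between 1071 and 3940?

The n-th heptagonal number is n(5n−3)/2.
Smallest index with value > 1071: n = 22 (giving 1177).
Largest index with value < 3940: n = 39 (giving 3744).
Indices 22 through 39: 18 terms.

18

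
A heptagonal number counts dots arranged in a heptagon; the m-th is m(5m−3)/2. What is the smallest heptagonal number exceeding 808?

874

Solve n(5n−3)/2 > 808 for integer n.
The largest n with value ≤ 808 is 18 (since 783 ≤ 808 < 874), so the first above is n = 19, value 874.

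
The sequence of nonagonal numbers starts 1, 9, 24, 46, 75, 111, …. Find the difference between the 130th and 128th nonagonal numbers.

1801

130·(7·130 − 5)/2 = 58825 and 128·(7·128 − 5)/2 = 57024.
Difference: 58825 − 57024 = 1801.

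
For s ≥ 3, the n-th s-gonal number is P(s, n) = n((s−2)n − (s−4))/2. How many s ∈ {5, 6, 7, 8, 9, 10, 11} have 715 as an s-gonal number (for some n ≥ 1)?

2

s = 5: P(5, 22) = 715. ✓
s = 6: P(6, 19) = 703 and P(6, 20) = 780; 715 is not s-gonal.
s = 7: P(7, 17) = 697 and P(7, 18) = 783; 715 is not s-gonal.
s = 8: P(8, 15) = 645 and P(8, 16) = 736; 715 is not s-gonal.
s = 9: P(9, 14) = 651 and P(9, 15) = 750; 715 is not s-gonal.
s = 10: P(10, 13) = 637 and P(10, 14) = 742; 715 is not s-gonal.
s = 11: P(11, 13) = 715. ✓
Hits: s ∈ {5, 11} → 2.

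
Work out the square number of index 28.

784

The 28th square number is n² with n = 28.
28² = 784.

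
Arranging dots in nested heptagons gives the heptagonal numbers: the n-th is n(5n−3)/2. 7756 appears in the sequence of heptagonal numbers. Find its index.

Set n(5n−3)/2 = 7756, giving 5n² − 3n − 15512 = 0.
So n = (3 + 557) / 10 = 560/10 = 56.
Check: 56·(5·56 − 3)/2 = 7756. ✓

56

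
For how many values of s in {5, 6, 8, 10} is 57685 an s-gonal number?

s = 5: P(5, 196) = 57526 and P(5, 197) = 58115; 57685 is not s-gonal.
s = 6: P(6, 170) = 57630 and P(6, 171) = 58311; 57685 is not s-gonal.
s = 8: P(8, 139) = 57685. ✓
s = 10: P(10, 120) = 57240 and P(10, 121) = 58201; 57685 is not s-gonal.
Hits: s ∈ {8} → 1.

1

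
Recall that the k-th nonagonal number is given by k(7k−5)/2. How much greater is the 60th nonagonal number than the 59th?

Consecutive nonagonal numbers differ by 7n − 6: here 7·60 − 6 = 414.

414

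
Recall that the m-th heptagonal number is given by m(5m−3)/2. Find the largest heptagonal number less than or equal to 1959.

Solve n(5n−3)/2 ≤ 1959 for integer n.
n = 28 gives 1918 ≤ 1959, while n = 29 gives 2059 > 1959; so the answer is 1918.

1918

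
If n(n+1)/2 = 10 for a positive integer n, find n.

Set n(n+1)/2 = 10, giving n² + n − 20 = 0.
The discriminant is 1 + 8·10 = 81, and √81 = 9.
So n = (-1 + 9) / 2 = 8/2 = 4.

4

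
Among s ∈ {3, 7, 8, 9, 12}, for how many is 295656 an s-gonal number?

1

s = 3: P(3, 768) = 295296 and P(3, 769) = 296065; 295656 is not s-gonal.
s = 7: P(7, 344) = 295324 and P(7, 345) = 297045; 295656 is not s-gonal.
s = 8: P(8, 314) = 295160 and P(8, 315) = 297045; 295656 is not s-gonal.
s = 9: P(9, 291) = 295656. ✓
s = 12: P(12, 243) = 294273 and P(12, 244) = 296704; 295656 is not s-gonal.
Hits: s ∈ {9} → 1.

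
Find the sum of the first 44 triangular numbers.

15180

Σ i(i+1)/2 = (Σi² + Σi) / 2 over i = 1..44.
Σi = 990 and Σi² = 29370.
(1·29370 + 1·990) / 2 = 30360/2 = 15180.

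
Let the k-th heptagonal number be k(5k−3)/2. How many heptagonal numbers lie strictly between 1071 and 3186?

The n-th heptagonal number is n(5n−3)/2.
Smallest index with value > 1071: n = 22 (giving 1177).
Largest index with value < 3186: n = 35 (giving 3010).
Indices 22 through 35: 14 terms.

14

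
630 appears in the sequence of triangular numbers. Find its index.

35

Set n(n+1)/2 = 630, giving n² + n − 1260 = 0.
The discriminant is 1 + 8·630 = 5041, and √5041 = 71.
So n = (-1 + 71) / 2 = 70/2 = 35.
Check: 35·36/2 = 630. ✓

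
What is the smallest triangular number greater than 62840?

Solve n(n+1)/2 > 62840 for integer n.
The largest n with value ≤ 62840 is 354 (since 62835 ≤ 62840 < 63190), so the first above is n = 355, value 63190.

63190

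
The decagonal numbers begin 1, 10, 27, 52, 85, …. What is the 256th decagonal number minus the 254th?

4074

256·(4·256 − 3) = 261376 and 254·(4·254 − 3) = 257302.
Difference: 261376 − 257302 = 4074.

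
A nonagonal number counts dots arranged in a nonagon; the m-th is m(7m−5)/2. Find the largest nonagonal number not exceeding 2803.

Solve n(7n−5)/2 ≤ 2803 for integer n.
n = 28 gives 2674 ≤ 2803, while n = 29 gives 2871 > 2803; so the answer is 2674.

2674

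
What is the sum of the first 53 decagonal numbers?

199863

Σ i(4i−3) = 4Σi² − 3Σi over i = 1..53.
Σi = 1431 and Σi² = 51039.
4·51039 − 3·1431 = 199863.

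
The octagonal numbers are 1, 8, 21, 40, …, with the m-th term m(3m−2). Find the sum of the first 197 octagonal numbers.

7664679

Σ i(3i−2) = 3Σi² − 2Σi over i = 1..197.
Σi = 19503 and Σi² = 2567895.
3·2567895 − 2·19503 = 7664679.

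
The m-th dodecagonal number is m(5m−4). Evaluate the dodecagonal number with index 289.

416449

The 289th dodecagonal number is n(5n−4) with n = 289.
289·(5·289 − 4) = 289·1441 = 416449.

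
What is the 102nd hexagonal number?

The 102nd hexagonal number is n(2n−1) with n = 102.
102·(2·102 − 1) = 102·203 = 20706.

20706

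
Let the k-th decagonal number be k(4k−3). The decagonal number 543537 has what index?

Set n(4n−3) = 543537, giving 4n² − 3n − 543537 = 0.
The discriminant is 9 + 16·543537 = 8696601, and √8696601 = 2949.
So n = (3 + 2949) / 8 = 2952/8 = 369.
Check: 369·(4·369 − 3) = 543537. ✓

369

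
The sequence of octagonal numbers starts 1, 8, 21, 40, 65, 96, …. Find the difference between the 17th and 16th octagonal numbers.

97

Consecutive octagonal numbers differ by 6n − 5: here 6·17 − 5 = 97.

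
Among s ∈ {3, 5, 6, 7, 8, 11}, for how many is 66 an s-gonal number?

2

s = 3: P(3, 11) = 66. ✓
s = 5: P(5, 6) = 51 and P(5, 7) = 70; 66 is not s-gonal.
s = 6: P(6, 6) = 66. ✓
s = 7: P(7, 5) = 55 and P(7, 6) = 81; 66 is not s-gonal.
s = 8: P(8, 5) = 65 and P(8, 6) = 96; 66 is not s-gonal.
s = 11: P(11, 4) = 58 and P(11, 5) = 95; 66 is not s-gonal.
Hits: s ∈ {3, 6} → 2.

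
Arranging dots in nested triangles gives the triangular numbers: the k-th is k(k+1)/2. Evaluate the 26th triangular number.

351

The 26th triangular number is n(n+1)/2 with n = 26.
26·27/2 = 702/2 = 351.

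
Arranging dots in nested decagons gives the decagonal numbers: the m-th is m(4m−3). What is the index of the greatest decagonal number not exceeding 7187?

Solve n(4n−3) ≤ 7187 for integer n.
n = 42 gives 6930 ≤ 7187, while n = 43 gives 7267 > 7187; so the answer is index 42.

42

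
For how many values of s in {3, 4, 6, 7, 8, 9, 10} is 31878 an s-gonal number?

s = 3: P(3, 252) = 31878. ✓
s = 4: P(4, 178) = 31684 and P(4, 179) = 32041; 31878 is not s-gonal.
s = 6: P(6, 126) = 31626 and P(6, 127) = 32131; 31878 is not s-gonal.
s = 7: P(7, 113) = 31753 and P(7, 114) = 32319; 31878 is not s-gonal.
s = 8: P(8, 103) = 31621 and P(8, 104) = 32240; 31878 is not s-gonal.
s = 9: P(9, 95) = 31350 and P(9, 96) = 32016; 31878 is not s-gonal.
s = 10: P(10, 89) = 31417 and P(10, 90) = 32130; 31878 is not s-gonal.
Hits: s ∈ {3} → 1.

1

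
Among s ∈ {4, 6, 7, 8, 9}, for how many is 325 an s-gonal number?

s = 4: P(4, 18) = 324 and P(4, 19) = 361; 325 is not s-gonal.
s = 6: P(6, 13) = 325. ✓
s = 7: P(7, 11) = 286 and P(7, 12) = 342; 325 is not s-gonal.
s = 8: P(8, 10) = 280 and P(8, 11) = 341; 325 is not s-gonal.
s = 9: P(9, 10) = 325. ✓
Hits: s ∈ {6, 9} → 2.

2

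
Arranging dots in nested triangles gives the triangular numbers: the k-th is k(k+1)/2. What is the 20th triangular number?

210

20·21/2 = 420/2 = 210.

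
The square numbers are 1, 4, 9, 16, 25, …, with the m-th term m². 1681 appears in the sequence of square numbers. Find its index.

41

We need n² = 1681, so n = √1681 = 41.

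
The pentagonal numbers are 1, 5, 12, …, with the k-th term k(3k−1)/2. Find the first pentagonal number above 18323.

Solve n(3n−1)/2 > 18323 for integer n.
The largest n with value ≤ 18323 is 110 (since 18095 ≤ 18323 < 18426), so the first above is n = 111, value 18426.

18426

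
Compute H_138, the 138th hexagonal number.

37950

138·(2·138 − 1) = 138·275 = 37950.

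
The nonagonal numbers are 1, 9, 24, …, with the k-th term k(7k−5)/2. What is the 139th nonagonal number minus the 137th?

139·(7·139 − 5)/2 = 67276 and 137·(7·137 − 5)/2 = 65349.
Difference: 67276 − 65349 = 1927.

1927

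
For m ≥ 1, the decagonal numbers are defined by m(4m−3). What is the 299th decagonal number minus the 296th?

299·(4·299 − 3) = 356707 and 296·(4·296 − 3) = 349576.
Difference: 356707 − 349576 = 7131.

7131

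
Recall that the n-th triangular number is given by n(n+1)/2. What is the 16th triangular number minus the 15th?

Consecutive triangular numbers differ by n: T_{16} − T_{15} = 16.

16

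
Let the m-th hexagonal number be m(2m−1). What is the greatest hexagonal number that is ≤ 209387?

Solve n(2n−1) ≤ 209387 for integer n.
n = 323 gives 208335 ≤ 209387, while n = 324 gives 209628 > 209387; so the answer is 208335.

208335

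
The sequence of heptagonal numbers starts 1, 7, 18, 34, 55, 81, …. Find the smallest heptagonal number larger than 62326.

62964

Solve n(5n−3)/2 > 62326 for integer n.
The largest n with value ≤ 62326 is 158 (since 62173 ≤ 62326 < 62964), so the first above is n = 159, value 62964.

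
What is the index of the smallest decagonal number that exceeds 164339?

204

Solve n(4n−3) > 164339 for integer n.
The largest n with value ≤ 164339 is 203 (since 164227 ≤ 164339 < 165852), so the first above is n = 204, value 165852.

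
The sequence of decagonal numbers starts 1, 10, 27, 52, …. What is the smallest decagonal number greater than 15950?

16192

Solve n(4n−3) > 15950 for integer n.
The largest n with value ≤ 15950 is 63 (since 15687 ≤ 15950 < 16192), so the first above is n = 64, value 16192.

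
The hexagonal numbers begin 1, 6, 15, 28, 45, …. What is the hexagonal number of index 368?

270480

The 368th hexagonal number is n(2n−1) with n = 368.
368·(2·368 − 1) = 368·735 = 270480.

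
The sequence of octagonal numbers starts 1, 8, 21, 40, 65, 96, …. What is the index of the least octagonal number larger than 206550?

263

Solve n(3n−2) > 206550 for integer n.
The largest n with value ≤ 206550 is 262 (since 205408 ≤ 206550 < 206981), so the first above is n = 263, value 206981.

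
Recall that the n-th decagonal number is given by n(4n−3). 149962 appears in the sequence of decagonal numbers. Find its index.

Set n(4n−3) = 149962, giving 4n² − 3n − 149962 = 0.
The discriminant is 9 + 16·149962 = 2399401, and √2399401 = 1549.
So n = (3 + 1549) / 8 = 1552/8 = 194.

194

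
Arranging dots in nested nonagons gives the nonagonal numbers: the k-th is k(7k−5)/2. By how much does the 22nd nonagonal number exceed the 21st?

Consecutive nonagonal numbers differ by 7n − 6: here 7·22 − 6 = 148.

148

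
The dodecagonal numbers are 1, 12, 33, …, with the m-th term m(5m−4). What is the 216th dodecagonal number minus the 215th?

2151

Consecutive dodecagonal numbers differ by 10n − 9: here 10·216 − 9 = 2151.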